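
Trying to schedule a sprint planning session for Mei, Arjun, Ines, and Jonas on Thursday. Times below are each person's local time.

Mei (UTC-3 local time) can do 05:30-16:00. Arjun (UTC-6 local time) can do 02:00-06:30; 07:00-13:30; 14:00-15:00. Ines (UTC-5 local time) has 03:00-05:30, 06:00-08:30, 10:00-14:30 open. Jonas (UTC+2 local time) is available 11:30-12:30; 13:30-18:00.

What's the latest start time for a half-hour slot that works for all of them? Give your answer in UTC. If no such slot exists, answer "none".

15:30

Mei in UTC: 08:30-19:00 (add 3h to convert from UTC-3).
Arjun in UTC: 08:00-12:30, 13:00-19:30, 20:00-21:00 (add 6h to convert from UTC-6).
Ines in UTC: 08:00-10:30, 11:00-13:30, 15:00-19:30 (add 5h to convert from UTC-5).
Jonas in UTC: 09:30-10:30, 11:30-16:00 (subtract 2h to convert from UTC+2).
Mei ∩ Arjun: 08:30-12:30, 13:00-19:00.
Mei ∩ Arjun ∩ Ines: 08:30-10:30, 11:00-12:30, 13:00-13:30, 15:00-19:00.
Mei ∩ Arjun ∩ Ines ∩ Jonas: 09:30-10:30, 11:30-12:30, 13:00-13:30, 15:00-16:00.
The last common window of at least 30 minutes is 15:00-16:00; a 30-minute meeting can start as late as 15:30 and still end by 16:00.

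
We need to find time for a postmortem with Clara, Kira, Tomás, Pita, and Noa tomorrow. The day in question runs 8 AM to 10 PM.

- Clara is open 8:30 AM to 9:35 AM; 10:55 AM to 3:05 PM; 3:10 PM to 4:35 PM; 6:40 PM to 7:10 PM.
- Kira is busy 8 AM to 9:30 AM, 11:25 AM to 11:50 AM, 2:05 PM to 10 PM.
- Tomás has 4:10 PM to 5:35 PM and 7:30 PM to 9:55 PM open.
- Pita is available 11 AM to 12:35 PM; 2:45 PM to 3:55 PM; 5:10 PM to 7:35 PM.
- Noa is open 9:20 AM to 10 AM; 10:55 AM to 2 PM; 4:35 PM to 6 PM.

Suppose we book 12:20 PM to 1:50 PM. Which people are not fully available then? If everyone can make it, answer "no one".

Pita, Tomás

Clara free: 08:30-09:35, 10:55-15:05, 15:10-16:35, 18:40-19:10.
Kira free: 09:30-11:25, 11:50-14:05 (invert busy blocks within the working day).
Tomás free: 16:10-17:35, 19:30-21:55.
Pita free: 11:00-12:35, 14:45-15:55, 17:10-19:35.
Noa free: 09:20-10:00, 10:55-14:00, 16:35-18:00.
Clara: free for 12:20-13:50. Kira: free for 12:20-13:50. Tomás: not fully free for 12:20-13:50. Pita: not fully free for 12:20-13:50. Noa: free for 12:20-13:50.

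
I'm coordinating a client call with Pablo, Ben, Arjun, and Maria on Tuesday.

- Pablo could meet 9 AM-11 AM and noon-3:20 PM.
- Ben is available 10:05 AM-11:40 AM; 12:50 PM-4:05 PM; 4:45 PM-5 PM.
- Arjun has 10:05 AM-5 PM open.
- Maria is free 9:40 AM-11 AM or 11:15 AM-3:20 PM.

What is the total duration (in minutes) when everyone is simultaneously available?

205

Pablo ∩ Ben: 10:05-11:00, 12:50-15:20.
Pablo ∩ Ben ∩ Arjun: 10:05-11:00, 12:50-15:20.
Pablo ∩ Ben ∩ Arjun ∩ Maria: 10:05-11:00, 12:50-15:20.
So the common availability across everyone is 10:05-11:00, 12:50-15:20.
Summing the common windows: 55 + 150 = 205 minutes.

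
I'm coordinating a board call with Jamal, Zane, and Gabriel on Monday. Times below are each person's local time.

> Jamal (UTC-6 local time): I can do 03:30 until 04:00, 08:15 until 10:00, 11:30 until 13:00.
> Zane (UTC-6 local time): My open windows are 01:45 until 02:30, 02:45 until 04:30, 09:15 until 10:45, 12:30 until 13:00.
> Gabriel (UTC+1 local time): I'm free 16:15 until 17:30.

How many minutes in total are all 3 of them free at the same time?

Jamal in UTC: 09:30-10:00, 14:15-16:00, 17:30-19:00 (add 6h to convert from UTC-6).
Zane in UTC: 07:45-08:30, 08:45-10:30, 15:15-16:45, 18:30-19:00 (add 6h to convert from UTC-6).
Gabriel in UTC: 15:15-16:30 (subtract 1h to convert from UTC+1).
Jamal ∩ Zane: 09:30-10:00, 15:15-16:00, 18:30-19:00.
Jamal ∩ Zane ∩ Gabriel: 15:15-16:00.
That's a single block of 45 minutes.

45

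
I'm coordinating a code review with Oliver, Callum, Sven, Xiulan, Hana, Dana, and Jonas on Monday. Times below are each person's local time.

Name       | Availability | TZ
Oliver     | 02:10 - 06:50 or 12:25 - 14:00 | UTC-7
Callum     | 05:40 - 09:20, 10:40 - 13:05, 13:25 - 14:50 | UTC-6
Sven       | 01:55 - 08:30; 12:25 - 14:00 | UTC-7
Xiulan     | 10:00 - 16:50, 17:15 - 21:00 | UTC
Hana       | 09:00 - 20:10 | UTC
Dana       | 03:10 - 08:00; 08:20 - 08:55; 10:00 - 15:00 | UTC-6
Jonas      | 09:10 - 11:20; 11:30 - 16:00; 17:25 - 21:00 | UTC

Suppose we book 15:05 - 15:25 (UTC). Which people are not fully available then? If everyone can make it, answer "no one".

Callum, Dana, Oliver

Oliver in UTC: 09:10-13:50, 19:25-21:00 (add 7h to convert from UTC-7).
Callum in UTC: 11:40-15:20, 16:40-19:05, 19:25-20:50 (add 6h to convert from UTC-6).
Sven in UTC: 08:55-15:30, 19:25-21:00 (add 7h to convert from UTC-7).
Xiulan in UTC: 10:00-16:50, 17:15-21:00.
Hana in UTC: 09:00-20:10.
Dana in UTC: 09:10-14:00, 14:20-14:55, 16:00-21:00 (add 6h to convert from UTC-6).
Jonas in UTC: 09:10-11:20, 11:30-16:00, 17:25-21:00.
Oliver: not fully free for 15:05-15:25. Callum: not fully free for 15:05-15:25. Sven: free for 15:05-15:25. Xiulan: free for 15:05-15:25. Hana: free for 15:05-15:25. Dana: not fully free for 15:05-15:25. Jonas: free for 15:05-15:25.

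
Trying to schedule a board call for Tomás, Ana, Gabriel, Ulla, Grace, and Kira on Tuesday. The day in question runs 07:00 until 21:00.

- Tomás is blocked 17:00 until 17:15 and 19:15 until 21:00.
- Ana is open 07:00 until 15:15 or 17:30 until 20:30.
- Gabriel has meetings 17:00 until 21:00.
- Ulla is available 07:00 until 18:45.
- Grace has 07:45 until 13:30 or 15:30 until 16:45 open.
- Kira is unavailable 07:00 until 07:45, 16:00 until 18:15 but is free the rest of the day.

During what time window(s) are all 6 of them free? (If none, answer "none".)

07:45-13:30

Tomás free: 07:00-17:00, 17:15-19:15 (invert busy blocks within the working day).
Ana free: 07:00-15:15, 17:30-20:30.
Gabriel free: 07:00-17:00 (invert busy blocks within the working day).
Ulla free: 07:00-18:45.
Grace free: 07:45-13:30, 15:30-16:45.
Kira free: 07:45-16:00, 18:15-21:00 (invert busy blocks within the working day).
Tomás ∩ Ana: 07:00-15:15, 17:30-19:15.
Tomás ∩ Ana ∩ Gabriel: 07:00-15:15.
Tomás ∩ Ana ∩ Gabriel ∩ Ulla: 07:00-15:15.
Tomás ∩ Ana ∩ Gabriel ∩ Ulla ∩ Grace: 07:45-13:30.
Tomás ∩ Ana ∩ Gabriel ∩ Ulla ∩ Grace ∩ Kira: 07:45-13:30.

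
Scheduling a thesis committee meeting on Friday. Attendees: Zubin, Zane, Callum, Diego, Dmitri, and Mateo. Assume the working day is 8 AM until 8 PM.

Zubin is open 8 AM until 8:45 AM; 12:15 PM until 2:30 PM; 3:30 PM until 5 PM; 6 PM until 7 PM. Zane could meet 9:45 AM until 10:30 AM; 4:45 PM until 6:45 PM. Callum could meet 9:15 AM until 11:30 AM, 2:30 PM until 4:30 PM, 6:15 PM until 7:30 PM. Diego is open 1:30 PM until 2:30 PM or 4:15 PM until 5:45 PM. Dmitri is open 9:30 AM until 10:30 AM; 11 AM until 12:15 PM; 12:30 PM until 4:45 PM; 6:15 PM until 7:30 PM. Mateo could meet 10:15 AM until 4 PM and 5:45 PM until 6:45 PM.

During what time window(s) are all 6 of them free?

Zubin ∩ Zane: 16:45-17:00, 18:00-18:45.
Zubin ∩ Zane ∩ Callum: 18:15-18:45.
Zubin ∩ Zane ∩ Callum ∩ Diego: ∅.
Zubin ∩ Zane ∩ Callum ∩ Diego ∩ Dmitri: ∅.
Zubin ∩ Zane ∩ Callum ∩ Diego ∩ Dmitri ∩ Mateo: ∅.
There is no time when everyone is free.

none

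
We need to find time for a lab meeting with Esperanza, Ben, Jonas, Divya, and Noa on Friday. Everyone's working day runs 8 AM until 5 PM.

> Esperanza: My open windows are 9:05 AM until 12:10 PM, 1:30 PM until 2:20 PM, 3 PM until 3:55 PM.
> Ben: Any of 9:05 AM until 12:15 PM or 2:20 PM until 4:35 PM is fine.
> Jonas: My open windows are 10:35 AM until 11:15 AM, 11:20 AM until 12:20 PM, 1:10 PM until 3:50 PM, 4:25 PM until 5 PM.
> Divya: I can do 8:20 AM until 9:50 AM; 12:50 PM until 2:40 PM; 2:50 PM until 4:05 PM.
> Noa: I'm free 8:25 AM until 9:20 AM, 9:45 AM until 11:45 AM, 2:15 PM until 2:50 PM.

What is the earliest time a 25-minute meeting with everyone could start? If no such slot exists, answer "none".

Esperanza ∩ Ben: 09:05-12:10, 15:00-15:55.
Esperanza ∩ Ben ∩ Jonas: 10:35-11:15, 11:20-12:10, 15:00-15:50.
Esperanza ∩ Ben ∩ Jonas ∩ Divya: 15:00-15:50.
Esperanza ∩ Ben ∩ Jonas ∩ Divya ∩ Noa: ∅.
There is no time when everyone is free.
No common window is at least 25 minutes long.

none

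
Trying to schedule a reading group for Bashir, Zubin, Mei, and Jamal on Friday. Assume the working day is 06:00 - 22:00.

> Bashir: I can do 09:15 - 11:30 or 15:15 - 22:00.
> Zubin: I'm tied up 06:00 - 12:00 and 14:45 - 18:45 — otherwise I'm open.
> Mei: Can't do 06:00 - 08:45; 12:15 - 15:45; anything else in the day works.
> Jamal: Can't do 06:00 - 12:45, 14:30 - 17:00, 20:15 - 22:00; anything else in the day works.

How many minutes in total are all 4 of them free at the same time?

Bashir free: 09:15-11:30, 15:15-22:00.
Zubin free: 12:00-14:45, 18:45-22:00 (invert busy blocks within the working day).
Mei free: 08:45-12:15, 15:45-22:00 (invert busy blocks within the working day).
Jamal free: 12:45-14:30, 17:00-20:15 (invert busy blocks within the working day).
Bashir ∩ Zubin: 18:45-22:00.
Bashir ∩ Zubin ∩ Mei: 18:45-22:00.
Bashir ∩ Zubin ∩ Mei ∩ Jamal: 18:45-20:15.
That's a single block of 90 minutes.

90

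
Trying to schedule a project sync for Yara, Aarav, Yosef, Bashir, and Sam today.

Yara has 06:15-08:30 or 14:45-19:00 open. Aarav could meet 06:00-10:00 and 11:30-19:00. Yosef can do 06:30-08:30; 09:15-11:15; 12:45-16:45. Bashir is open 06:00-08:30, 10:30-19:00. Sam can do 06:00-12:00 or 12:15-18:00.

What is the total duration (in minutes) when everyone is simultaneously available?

Yara ∩ Aarav: 06:15-08:30, 14:45-19:00.
Yara ∩ Aarav ∩ Yosef: 06:30-08:30, 14:45-16:45.
Yara ∩ Aarav ∩ Yosef ∩ Bashir: 06:30-08:30, 14:45-16:45.
Yara ∩ Aarav ∩ Yosef ∩ Bashir ∩ Sam: 06:30-08:30, 14:45-16:45.
Summing the common windows: 120 + 120 = 240 minutes.

240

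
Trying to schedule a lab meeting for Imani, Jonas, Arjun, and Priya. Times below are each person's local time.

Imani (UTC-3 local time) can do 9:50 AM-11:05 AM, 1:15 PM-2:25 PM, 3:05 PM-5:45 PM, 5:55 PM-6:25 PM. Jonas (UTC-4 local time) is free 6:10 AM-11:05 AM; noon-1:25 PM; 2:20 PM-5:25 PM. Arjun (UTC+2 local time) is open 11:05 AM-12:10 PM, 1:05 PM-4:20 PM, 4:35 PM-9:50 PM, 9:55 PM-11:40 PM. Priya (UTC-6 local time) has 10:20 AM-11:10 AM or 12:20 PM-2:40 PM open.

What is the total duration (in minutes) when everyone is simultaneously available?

185

Imani in UTC: 12:50-14:05, 16:15-17:25, 18:05-20:45, 20:55-21:25 (add 3h to convert from UTC-3).
Jonas in UTC: 10:10-15:05, 16:00-17:25, 18:20-21:25 (add 4h to convert from UTC-4).
Arjun in UTC: 09:05-10:10, 11:05-14:20, 14:35-19:50, 19:55-21:40 (subtract 2h to convert from UTC+2).
Priya in UTC: 16:20-17:10, 18:20-20:40 (add 6h to convert from UTC-6).
Imani ∩ Jonas: 12:50-14:05, 16:15-17:25, 18:20-20:45, 20:55-21:25.
Imani ∩ Jonas ∩ Arjun: 12:50-14:05, 16:15-17:25, 18:20-19:50, 19:55-20:45, 20:55-21:25.
Imani ∩ Jonas ∩ Arjun ∩ Priya: 16:20-17:10, 18:20-19:50, 19:55-20:40.
Summing the common windows: 50 + 90 + 45 = 185 minutes.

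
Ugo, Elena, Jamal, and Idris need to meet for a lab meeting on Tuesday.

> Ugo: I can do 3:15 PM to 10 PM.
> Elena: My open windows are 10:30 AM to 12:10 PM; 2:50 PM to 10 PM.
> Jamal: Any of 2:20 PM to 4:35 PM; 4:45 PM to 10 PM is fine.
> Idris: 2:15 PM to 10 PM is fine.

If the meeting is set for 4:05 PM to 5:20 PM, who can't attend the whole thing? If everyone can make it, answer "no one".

Ugo: free for 16:05-17:20. Elena: free for 16:05-17:20. Jamal: not fully free for 16:05-17:20. Idris: free for 16:05-17:20.

Jamal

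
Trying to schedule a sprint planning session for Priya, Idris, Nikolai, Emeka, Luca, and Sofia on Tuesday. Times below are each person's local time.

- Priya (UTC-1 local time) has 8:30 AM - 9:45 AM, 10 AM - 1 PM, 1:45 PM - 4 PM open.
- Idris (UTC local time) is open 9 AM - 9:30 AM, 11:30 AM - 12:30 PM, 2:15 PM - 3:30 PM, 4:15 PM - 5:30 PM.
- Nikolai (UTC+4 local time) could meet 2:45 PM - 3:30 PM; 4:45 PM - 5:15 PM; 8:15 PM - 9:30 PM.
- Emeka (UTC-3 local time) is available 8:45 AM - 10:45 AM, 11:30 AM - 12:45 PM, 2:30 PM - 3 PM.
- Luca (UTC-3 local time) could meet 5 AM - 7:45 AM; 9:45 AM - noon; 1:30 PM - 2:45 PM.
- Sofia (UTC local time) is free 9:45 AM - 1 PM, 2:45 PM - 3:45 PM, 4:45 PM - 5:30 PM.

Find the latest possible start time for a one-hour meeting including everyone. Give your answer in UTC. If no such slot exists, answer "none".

Priya in UTC: 09:30-10:45, 11:00-14:00, 14:45-17:00 (add 1h to convert from UTC-1).
Idris in UTC: 09:00-09:30, 11:30-12:30, 14:15-15:30, 16:15-17:30.
Nikolai in UTC: 10:45-11:30, 12:45-13:15, 16:15-17:30 (subtract 4h to convert from UTC+4).
Emeka in UTC: 11:45-13:45, 14:30-15:45, 17:30-18:00 (add 3h to convert from UTC-3).
Luca in UTC: 08:00-10:45, 12:45-15:00, 16:30-17:45 (add 3h to convert from UTC-3).
Sofia in UTC: 09:45-13:00, 14:45-15:45, 16:45-17:30.
Priya ∩ Idris: 11:30-12:30, 14:45-15:30, 16:15-17:00.
Priya ∩ Idris ∩ Nikolai: 16:15-17:00.
Priya ∩ Idris ∩ Nikolai ∩ Emeka: ∅.
Priya ∩ Idris ∩ Nikolai ∩ Emeka ∩ Luca: ∅.
Priya ∩ Idris ∩ Nikolai ∩ Emeka ∩ Luca ∩ Sofia: ∅.
There is no time when everyone is free.
No common window is at least 60 minutes long.

none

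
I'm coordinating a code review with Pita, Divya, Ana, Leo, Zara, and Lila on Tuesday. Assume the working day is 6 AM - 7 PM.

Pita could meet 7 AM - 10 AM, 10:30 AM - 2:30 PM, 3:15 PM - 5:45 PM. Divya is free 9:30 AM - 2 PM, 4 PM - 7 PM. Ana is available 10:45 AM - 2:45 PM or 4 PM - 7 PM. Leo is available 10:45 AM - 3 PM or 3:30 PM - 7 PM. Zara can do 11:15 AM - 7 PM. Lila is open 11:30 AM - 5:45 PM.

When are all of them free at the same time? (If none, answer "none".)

11:30-14:00, 16:00-17:45

Pita ∩ Divya: 09:30-10:00, 10:30-14:00, 16:00-17:45.
Pita ∩ Divya ∩ Ana: 10:45-14:00, 16:00-17:45.
Pita ∩ Divya ∩ Ana ∩ Leo: 10:45-14:00, 16:00-17:45.
Pita ∩ Divya ∩ Ana ∩ Leo ∩ Zara: 11:15-14:00, 16:00-17:45.
Pita ∩ Divya ∩ Ana ∩ Leo ∩ Zara ∩ Lila: 11:30-14:00, 16:00-17:45.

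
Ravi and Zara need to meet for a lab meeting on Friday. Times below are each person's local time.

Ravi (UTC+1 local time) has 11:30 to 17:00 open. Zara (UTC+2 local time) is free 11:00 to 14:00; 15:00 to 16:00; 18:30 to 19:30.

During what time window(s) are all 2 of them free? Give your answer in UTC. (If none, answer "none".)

Ravi in UTC: 10:30-16:00 (subtract 1h to convert from UTC+1).
Zara in UTC: 09:00-12:00, 13:00-14:00, 16:30-17:30 (subtract 2h to convert from UTC+2).
Ravi ∩ Zara: 10:30-12:00, 13:00-14:00.
So the common availability across everyone is 10:30-12:00, 13:00-14:00.

10:30-12:00, 13:00-14:00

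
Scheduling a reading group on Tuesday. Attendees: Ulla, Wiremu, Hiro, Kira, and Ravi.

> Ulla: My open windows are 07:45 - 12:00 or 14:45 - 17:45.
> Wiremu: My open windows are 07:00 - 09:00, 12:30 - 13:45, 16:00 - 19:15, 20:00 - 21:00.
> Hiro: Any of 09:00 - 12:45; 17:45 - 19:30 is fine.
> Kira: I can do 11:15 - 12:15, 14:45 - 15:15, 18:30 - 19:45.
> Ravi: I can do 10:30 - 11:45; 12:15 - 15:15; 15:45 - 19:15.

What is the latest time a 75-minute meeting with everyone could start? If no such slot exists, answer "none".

none

Ulla ∩ Wiremu: 07:45-09:00, 16:00-17:45.
Ulla ∩ Wiremu ∩ Hiro: ∅.
Ulla ∩ Wiremu ∩ Hiro ∩ Kira: ∅.
Ulla ∩ Wiremu ∩ Hiro ∩ Kira ∩ Ravi: ∅.
There is no time when everyone is free.
No common window is at least 75 minutes long.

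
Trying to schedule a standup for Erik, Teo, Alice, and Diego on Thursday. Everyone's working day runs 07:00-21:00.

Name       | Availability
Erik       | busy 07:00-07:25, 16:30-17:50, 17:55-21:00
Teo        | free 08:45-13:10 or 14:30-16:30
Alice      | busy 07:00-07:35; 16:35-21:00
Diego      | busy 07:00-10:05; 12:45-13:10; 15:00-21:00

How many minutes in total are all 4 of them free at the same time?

Erik free: 07:25-16:30, 17:50-17:55 (invert busy blocks within the working day).
Teo free: 08:45-13:10, 14:30-16:30.
Alice free: 07:35-16:35 (invert busy blocks within the working day).
Diego free: 10:05-12:45, 13:10-15:00 (invert busy blocks within the working day).
Erik ∩ Teo: 08:45-13:10, 14:30-16:30.
Erik ∩ Teo ∩ Alice: 08:45-13:10, 14:30-16:30.
Erik ∩ Teo ∩ Alice ∩ Diego: 10:05-12:45, 14:30-15:00.
Those are the intersection windows.
Summing the common windows: 160 + 30 = 190 minutes.

190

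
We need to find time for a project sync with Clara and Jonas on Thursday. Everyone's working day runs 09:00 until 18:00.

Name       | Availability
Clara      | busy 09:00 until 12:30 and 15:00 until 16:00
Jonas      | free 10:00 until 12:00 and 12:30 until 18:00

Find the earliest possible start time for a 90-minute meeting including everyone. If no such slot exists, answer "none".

12:30

Clara free: 12:30-15:00, 16:00-18:00 (invert busy blocks within the working day).
Jonas free: 10:00-12:00, 12:30-18:00.
Clara ∩ Jonas: 12:30-15:00, 16:00-18:00.
The first common window of at least 90 minutes is 12:30-15:00, so the earliest start is 12:30.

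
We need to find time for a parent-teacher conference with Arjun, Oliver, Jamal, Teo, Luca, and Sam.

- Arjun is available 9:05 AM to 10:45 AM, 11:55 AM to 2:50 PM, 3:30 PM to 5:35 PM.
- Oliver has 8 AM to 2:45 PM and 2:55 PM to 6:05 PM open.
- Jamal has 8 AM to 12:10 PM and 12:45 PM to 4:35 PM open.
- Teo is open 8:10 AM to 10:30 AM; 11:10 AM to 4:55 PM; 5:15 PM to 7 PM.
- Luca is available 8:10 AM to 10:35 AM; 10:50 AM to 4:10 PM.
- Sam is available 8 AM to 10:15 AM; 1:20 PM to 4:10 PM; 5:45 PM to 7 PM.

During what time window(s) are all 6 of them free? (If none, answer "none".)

09:05-10:15, 13:20-14:45, 15:30-16:10

Arjun ∩ Oliver: 09:05-10:45, 11:55-14:45, 15:30-17:35.
Arjun ∩ Oliver ∩ Jamal: 09:05-10:45, 11:55-12:10, 12:45-14:45, 15:30-16:35.
Arjun ∩ Oliver ∩ Jamal ∩ Teo: 09:05-10:30, 11:55-12:10, 12:45-14:45, 15:30-16:35.
Arjun ∩ Oliver ∩ Jamal ∩ Teo ∩ Luca: 09:05-10:30, 11:55-12:10, 12:45-14:45, 15:30-16:10.
Arjun ∩ Oliver ∩ Jamal ∩ Teo ∩ Luca ∩ Sam: 09:05-10:15, 13:20-14:45, 15:30-16:10.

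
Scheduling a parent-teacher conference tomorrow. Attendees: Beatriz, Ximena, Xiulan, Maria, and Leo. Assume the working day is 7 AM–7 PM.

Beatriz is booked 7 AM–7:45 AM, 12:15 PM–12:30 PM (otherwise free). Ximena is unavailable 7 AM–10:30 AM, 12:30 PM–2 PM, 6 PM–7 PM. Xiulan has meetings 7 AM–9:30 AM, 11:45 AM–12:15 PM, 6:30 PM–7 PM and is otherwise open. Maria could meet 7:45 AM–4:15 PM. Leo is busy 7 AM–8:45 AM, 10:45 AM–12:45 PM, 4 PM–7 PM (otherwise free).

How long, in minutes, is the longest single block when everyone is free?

Beatriz free: 07:45-12:15, 12:30-19:00 (invert busy blocks within the working day).
Ximena free: 10:30-12:30, 14:00-18:00 (invert busy blocks within the working day).
Xiulan free: 09:30-11:45, 12:15-18:30 (invert busy blocks within the working day).
Maria free: 07:45-16:15.
Leo free: 08:45-10:45, 12:45-16:00 (invert busy blocks within the working day).
Beatriz ∩ Ximena: 10:30-12:15, 14:00-18:00.
Beatriz ∩ Ximena ∩ Xiulan: 10:30-11:45, 14:00-18:00.
Beatriz ∩ Ximena ∩ Xiulan ∩ Maria: 10:30-11:45, 14:00-16:15.
Beatriz ∩ Ximena ∩ Xiulan ∩ Maria ∩ Leo: 10:30-10:45, 14:00-16:00.
The longest is 14:00-16:00 at 120 minutes.

120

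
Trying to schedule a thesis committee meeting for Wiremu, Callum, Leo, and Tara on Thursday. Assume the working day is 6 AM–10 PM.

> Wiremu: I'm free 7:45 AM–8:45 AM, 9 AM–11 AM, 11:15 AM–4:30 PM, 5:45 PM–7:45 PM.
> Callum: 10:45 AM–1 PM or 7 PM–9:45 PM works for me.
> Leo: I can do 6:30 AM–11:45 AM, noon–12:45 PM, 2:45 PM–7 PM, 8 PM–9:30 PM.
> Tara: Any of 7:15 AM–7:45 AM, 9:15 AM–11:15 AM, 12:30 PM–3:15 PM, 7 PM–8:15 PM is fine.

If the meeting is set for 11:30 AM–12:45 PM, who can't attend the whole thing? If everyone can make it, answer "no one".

Leo, Tara

Wiremu: free for 11:30-12:45. Callum: free for 11:30-12:45. Leo: not fully free for 11:30-12:45. Tara: not fully free for 11:30-12:45.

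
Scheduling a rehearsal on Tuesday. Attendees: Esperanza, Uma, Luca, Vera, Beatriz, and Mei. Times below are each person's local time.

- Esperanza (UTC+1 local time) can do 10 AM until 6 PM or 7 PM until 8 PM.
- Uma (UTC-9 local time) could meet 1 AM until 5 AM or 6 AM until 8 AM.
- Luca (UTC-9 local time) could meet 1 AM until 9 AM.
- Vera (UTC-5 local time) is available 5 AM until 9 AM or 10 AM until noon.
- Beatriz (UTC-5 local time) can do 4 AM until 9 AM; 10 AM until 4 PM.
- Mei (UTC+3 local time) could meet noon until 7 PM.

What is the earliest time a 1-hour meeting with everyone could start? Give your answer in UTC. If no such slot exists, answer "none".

10:00

Esperanza in UTC: 09:00-17:00, 18:00-19:00 (subtract 1h to convert from UTC+1).
Uma in UTC: 10:00-14:00, 15:00-17:00 (add 9h to convert from UTC-9).
Luca in UTC: 10:00-18:00 (add 9h to convert from UTC-9).
Vera in UTC: 10:00-14:00, 15:00-17:00 (add 5h to convert from UTC-5).
Beatriz in UTC: 09:00-14:00, 15:00-21:00 (add 5h to convert from UTC-5).
Mei in UTC: 09:00-16:00 (subtract 3h to convert from UTC+3).
Esperanza ∩ Uma: 10:00-14:00, 15:00-17:00.
Esperanza ∩ Uma ∩ Luca: 10:00-14:00, 15:00-17:00.
Esperanza ∩ Uma ∩ Luca ∩ Vera: 10:00-14:00, 15:00-17:00.
Esperanza ∩ Uma ∩ Luca ∩ Vera ∩ Beatriz: 10:00-14:00, 15:00-17:00.
Esperanza ∩ Uma ∩ Luca ∩ Vera ∩ Beatriz ∩ Mei: 10:00-14:00, 15:00-16:00.
The first common window of at least 60 minutes is 10:00-14:00, so the earliest start is 10:00.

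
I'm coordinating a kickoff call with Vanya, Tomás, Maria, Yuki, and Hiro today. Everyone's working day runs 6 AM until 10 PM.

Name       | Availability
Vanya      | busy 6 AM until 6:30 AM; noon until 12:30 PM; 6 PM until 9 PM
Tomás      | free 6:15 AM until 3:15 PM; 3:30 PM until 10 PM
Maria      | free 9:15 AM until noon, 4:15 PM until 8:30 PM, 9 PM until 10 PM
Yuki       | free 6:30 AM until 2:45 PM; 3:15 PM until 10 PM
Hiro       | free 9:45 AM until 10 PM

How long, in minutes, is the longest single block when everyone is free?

135

Vanya free: 06:30-12:00, 12:30-18:00, 21:00-22:00 (invert busy blocks within the working day).
Tomás free: 06:15-15:15, 15:30-22:00.
Maria free: 09:15-12:00, 16:15-20:30, 21:00-22:00.
Yuki free: 06:30-14:45, 15:15-22:00.
Hiro free: 09:45-22:00.
Vanya ∩ Tomás: 06:30-12:00, 12:30-15:15, 15:30-18:00, 21:00-22:00.
Vanya ∩ Tomás ∩ Maria: 09:15-12:00, 16:15-18:00, 21:00-22:00.
Vanya ∩ Tomás ∩ Maria ∩ Yuki: 09:15-12:00, 16:15-18:00, 21:00-22:00.
Vanya ∩ Tomás ∩ Maria ∩ Yuki ∩ Hiro: 09:45-12:00, 16:15-18:00, 21:00-22:00.
The longest is 09:45-12:00 at 135 minutes.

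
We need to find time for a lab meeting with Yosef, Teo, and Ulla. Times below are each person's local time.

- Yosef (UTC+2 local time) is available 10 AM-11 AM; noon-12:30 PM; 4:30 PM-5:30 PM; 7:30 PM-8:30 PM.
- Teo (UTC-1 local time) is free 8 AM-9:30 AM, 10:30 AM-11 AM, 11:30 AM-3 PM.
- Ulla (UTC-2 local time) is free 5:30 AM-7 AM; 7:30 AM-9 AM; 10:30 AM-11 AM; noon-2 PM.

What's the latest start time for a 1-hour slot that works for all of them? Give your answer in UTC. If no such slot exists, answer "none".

Yosef in UTC: 08:00-09:00, 10:00-10:30, 14:30-15:30, 17:30-18:30 (subtract 2h to convert from UTC+2).
Teo in UTC: 09:00-10:30, 11:30-12:00, 12:30-16:00 (add 1h to convert from UTC-1).
Ulla in UTC: 07:30-09:00, 09:30-11:00, 12:30-13:00, 14:00-16:00 (add 2h to convert from UTC-2).
Yosef ∩ Teo: 10:00-10:30, 14:30-15:30.
Yosef ∩ Teo ∩ Ulla: 10:00-10:30, 14:30-15:30.
The last common window of at least 60 minutes is 14:30-15:30; a 60-minute meeting can start as late as 14:30 and still end by 15:30.

14:30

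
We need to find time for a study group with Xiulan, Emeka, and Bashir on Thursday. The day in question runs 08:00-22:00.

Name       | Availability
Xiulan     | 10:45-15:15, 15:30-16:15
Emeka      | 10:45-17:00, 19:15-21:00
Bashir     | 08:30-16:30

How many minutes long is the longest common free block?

Xiulan ∩ Emeka: 10:45-15:15, 15:30-16:15.
Xiulan ∩ Emeka ∩ Bashir: 10:45-15:15, 15:30-16:15.
The longest is 10:45-15:15 at 270 minutes.

270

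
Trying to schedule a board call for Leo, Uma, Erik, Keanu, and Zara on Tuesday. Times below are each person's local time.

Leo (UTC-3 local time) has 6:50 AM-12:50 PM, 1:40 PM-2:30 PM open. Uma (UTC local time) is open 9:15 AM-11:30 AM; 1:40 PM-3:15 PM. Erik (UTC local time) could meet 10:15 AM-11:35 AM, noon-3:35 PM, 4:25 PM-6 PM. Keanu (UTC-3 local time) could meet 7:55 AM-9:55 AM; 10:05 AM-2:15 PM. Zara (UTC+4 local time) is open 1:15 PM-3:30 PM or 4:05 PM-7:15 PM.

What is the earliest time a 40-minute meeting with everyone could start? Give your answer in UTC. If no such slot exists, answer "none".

Leo in UTC: 09:50-15:50, 16:40-17:30 (add 3h to convert from UTC-3).
Uma in UTC: 09:15-11:30, 13:40-15:15.
Erik in UTC: 10:15-11:35, 12:00-15:35, 16:25-18:00.
Keanu in UTC: 10:55-12:55, 13:05-17:15 (add 3h to convert from UTC-3).
Zara in UTC: 09:15-11:30, 12:05-15:15 (subtract 4h to convert from UTC+4).
Leo ∩ Uma: 09:50-11:30, 13:40-15:15.
Leo ∩ Uma ∩ Erik: 10:15-11:30, 13:40-15:15.
Leo ∩ Uma ∩ Erik ∩ Keanu: 10:55-11:30, 13:40-15:15.
Leo ∩ Uma ∩ Erik ∩ Keanu ∩ Zara: 10:55-11:30, 13:40-15:15.
The first common window of at least 40 minutes is 13:40-15:15, so the earliest start is 13:40.

13:40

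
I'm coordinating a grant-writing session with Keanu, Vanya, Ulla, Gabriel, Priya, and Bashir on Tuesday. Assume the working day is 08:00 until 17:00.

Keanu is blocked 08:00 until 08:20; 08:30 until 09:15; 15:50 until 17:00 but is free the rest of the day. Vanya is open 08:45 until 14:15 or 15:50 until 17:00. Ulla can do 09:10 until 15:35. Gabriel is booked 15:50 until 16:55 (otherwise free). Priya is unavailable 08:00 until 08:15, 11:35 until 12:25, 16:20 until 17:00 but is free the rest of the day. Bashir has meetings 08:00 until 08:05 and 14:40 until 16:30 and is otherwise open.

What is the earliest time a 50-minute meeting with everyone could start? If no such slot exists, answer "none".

09:15

Keanu free: 08:20-08:30, 09:15-15:50 (invert busy blocks within the working day).
Vanya free: 08:45-14:15, 15:50-17:00.
Ulla free: 09:10-15:35.
Gabriel free: 08:00-15:50, 16:55-17:00 (invert busy blocks within the working day).
Priya free: 08:15-11:35, 12:25-16:20 (invert busy blocks within the working day).
Bashir free: 08:05-14:40, 16:30-17:00 (invert busy blocks within the working day).
Keanu ∩ Vanya: 09:15-14:15.
Keanu ∩ Vanya ∩ Ulla: 09:15-14:15.
Keanu ∩ Vanya ∩ Ulla ∩ Gabriel: 09:15-14:15.
Keanu ∩ Vanya ∩ Ulla ∩ Gabriel ∩ Priya: 09:15-11:35, 12:25-14:15.
Keanu ∩ Vanya ∩ Ulla ∩ Gabriel ∩ Priya ∩ Bashir: 09:15-11:35, 12:25-14:15.
The first common window of at least 50 minutes is 09:15-11:35, so the earliest start is 09:15.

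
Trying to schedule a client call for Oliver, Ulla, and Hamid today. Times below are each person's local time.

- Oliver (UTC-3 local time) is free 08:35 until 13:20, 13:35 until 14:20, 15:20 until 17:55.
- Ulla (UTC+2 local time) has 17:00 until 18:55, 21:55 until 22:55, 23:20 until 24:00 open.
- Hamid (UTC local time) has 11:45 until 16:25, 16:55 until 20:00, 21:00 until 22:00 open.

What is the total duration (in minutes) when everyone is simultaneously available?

Oliver in UTC: 11:35-16:20, 16:35-17:20, 18:20-20:55 (add 3h to convert from UTC-3).
Ulla in UTC: 15:00-16:55, 19:55-20:55, 21:20-22:00 (subtract 2h to convert from UTC+2).
Hamid in UTC: 11:45-16:25, 16:55-20:00, 21:00-22:00.
Oliver ∩ Ulla: 15:00-16:20, 16:35-16:55, 19:55-20:55.
Oliver ∩ Ulla ∩ Hamid: 15:00-16:20, 19:55-20:00.
Summing the common windows: 80 + 5 = 85 minutes.

85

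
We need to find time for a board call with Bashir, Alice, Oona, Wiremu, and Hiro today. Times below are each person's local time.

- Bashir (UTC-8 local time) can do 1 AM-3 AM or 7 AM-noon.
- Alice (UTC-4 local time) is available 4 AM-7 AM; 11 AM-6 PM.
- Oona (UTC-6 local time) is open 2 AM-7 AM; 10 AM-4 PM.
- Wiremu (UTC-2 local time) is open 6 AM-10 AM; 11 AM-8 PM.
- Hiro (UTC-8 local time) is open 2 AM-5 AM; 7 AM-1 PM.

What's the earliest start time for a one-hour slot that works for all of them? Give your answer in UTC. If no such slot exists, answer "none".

Bashir in UTC: 09:00-11:00, 15:00-20:00 (add 8h to convert from UTC-8).
Alice in UTC: 08:00-11:00, 15:00-22:00 (add 4h to convert from UTC-4).
Oona in UTC: 08:00-13:00, 16:00-22:00 (add 6h to convert from UTC-6).
Wiremu in UTC: 08:00-12:00, 13:00-22:00 (add 2h to convert from UTC-2).
Hiro in UTC: 10:00-13:00, 15:00-21:00 (add 8h to convert from UTC-8).
Bashir ∩ Alice: 09:00-11:00, 15:00-20:00.
Bashir ∩ Alice ∩ Oona: 09:00-11:00, 16:00-20:00.
Bashir ∩ Alice ∩ Oona ∩ Wiremu: 09:00-11:00, 16:00-20:00.
Bashir ∩ Alice ∩ Oona ∩ Wiremu ∩ Hiro: 10:00-11:00, 16:00-20:00.
The first common window of at least 60 minutes is 10:00-11:00, so the earliest start is 10:00.

10:00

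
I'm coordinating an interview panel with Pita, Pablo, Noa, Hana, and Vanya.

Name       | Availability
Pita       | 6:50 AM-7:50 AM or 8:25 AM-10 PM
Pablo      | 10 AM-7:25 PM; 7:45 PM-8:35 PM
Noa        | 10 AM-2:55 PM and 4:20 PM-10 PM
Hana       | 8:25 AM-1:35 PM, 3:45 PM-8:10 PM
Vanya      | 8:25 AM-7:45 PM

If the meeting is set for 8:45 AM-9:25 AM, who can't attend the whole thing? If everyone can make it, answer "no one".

Pita: free for 08:45-09:25. Pablo: not fully free for 08:45-09:25. Noa: not fully free for 08:45-09:25. Hana: free for 08:45-09:25. Vanya: free for 08:45-09:25.

Noa, Pablo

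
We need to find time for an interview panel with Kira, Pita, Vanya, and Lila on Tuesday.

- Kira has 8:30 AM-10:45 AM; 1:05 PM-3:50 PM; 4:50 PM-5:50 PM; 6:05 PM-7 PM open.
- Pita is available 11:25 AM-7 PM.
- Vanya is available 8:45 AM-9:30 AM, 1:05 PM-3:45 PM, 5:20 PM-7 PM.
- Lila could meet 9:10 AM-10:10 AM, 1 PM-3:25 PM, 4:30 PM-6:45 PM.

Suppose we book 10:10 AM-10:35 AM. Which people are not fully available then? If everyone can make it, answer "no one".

Kira: free for 10:10-10:35. Pita: not fully free for 10:10-10:35. Vanya: not fully free for 10:10-10:35. Lila: not fully free for 10:10-10:35.

Lila, Pita, Vanya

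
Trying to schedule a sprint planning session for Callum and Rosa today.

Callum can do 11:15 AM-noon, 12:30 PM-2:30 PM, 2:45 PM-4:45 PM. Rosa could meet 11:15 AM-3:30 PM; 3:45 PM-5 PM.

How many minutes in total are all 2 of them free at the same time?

Callum ∩ Rosa: 11:15-12:00, 12:30-14:30, 14:45-15:30, 15:45-16:45.
So the common availability across everyone is 11:15-12:00, 12:30-14:30, 14:45-15:30, 15:45-16:45.
Summing the common windows: 45 + 120 + 45 + 60 = 270 minutes.

270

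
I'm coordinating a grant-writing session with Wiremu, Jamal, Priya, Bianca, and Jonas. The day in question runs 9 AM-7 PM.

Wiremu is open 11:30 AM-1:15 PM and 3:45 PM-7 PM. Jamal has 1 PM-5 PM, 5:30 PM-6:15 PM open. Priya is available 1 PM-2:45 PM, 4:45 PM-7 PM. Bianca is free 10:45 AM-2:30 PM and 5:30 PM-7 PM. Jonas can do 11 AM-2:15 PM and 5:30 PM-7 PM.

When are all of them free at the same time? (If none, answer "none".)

13:00-13:15, 17:30-18:15

Wiremu ∩ Jamal: 13:00-13:15, 15:45-17:00, 17:30-18:15.
Wiremu ∩ Jamal ∩ Priya: 13:00-13:15, 16:45-17:00, 17:30-18:15.
Wiremu ∩ Jamal ∩ Priya ∩ Bianca: 13:00-13:15, 17:30-18:15.
Wiremu ∩ Jamal ∩ Priya ∩ Bianca ∩ Jonas: 13:00-13:15, 17:30-18:15.
Those are the intersection windows.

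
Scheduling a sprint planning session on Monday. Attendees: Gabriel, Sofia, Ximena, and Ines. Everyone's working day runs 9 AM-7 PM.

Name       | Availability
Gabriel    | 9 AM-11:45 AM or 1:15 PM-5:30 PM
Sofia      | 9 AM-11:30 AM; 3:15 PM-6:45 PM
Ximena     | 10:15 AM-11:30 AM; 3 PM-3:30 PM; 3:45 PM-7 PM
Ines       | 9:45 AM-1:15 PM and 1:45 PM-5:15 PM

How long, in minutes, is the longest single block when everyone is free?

90

Gabriel ∩ Sofia: 09:00-11:30, 15:15-17:30.
Gabriel ∩ Sofia ∩ Ximena: 10:15-11:30, 15:15-15:30, 15:45-17:30.
Gabriel ∩ Sofia ∩ Ximena ∩ Ines: 10:15-11:30, 15:15-15:30, 15:45-17:15.
The longest is 15:45-17:15 at 90 minutes.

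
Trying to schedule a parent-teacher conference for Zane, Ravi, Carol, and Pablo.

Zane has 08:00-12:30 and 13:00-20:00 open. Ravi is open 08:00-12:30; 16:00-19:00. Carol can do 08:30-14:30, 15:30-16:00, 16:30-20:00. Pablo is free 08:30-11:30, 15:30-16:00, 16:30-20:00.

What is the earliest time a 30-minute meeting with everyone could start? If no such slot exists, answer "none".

Zane ∩ Ravi: 08:00-12:30, 16:00-19:00.
Zane ∩ Ravi ∩ Carol: 08:30-12:30, 16:30-19:00.
Zane ∩ Ravi ∩ Carol ∩ Pablo: 08:30-11:30, 16:30-19:00.
The first common window of at least 30 minutes is 08:30-11:30, so the earliest start is 08:30.

08:30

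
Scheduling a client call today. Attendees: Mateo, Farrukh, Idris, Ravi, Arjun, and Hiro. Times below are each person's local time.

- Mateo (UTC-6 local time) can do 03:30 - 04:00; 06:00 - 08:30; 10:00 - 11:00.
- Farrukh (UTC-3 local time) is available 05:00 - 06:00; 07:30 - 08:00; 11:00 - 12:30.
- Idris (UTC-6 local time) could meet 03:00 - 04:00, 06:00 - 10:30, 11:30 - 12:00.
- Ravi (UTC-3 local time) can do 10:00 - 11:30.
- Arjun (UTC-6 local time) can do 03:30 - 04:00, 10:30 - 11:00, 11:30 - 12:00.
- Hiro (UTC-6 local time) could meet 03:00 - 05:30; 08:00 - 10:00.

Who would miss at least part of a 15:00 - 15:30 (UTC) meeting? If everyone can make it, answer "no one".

Mateo in UTC: 09:30-10:00, 12:00-14:30, 16:00-17:00 (add 6h to convert from UTC-6).
Farrukh in UTC: 08:00-09:00, 10:30-11:00, 14:00-15:30 (add 3h to convert from UTC-3).
Idris in UTC: 09:00-10:00, 12:00-16:30, 17:30-18:00 (add 6h to convert from UTC-6).
Ravi in UTC: 13:00-14:30 (add 3h to convert from UTC-3).
Arjun in UTC: 09:30-10:00, 16:30-17:00, 17:30-18:00 (add 6h to convert from UTC-6).
Hiro in UTC: 09:00-11:30, 14:00-16:00 (add 6h to convert from UTC-6).
Mateo: not fully free for 15:00-15:30. Farrukh: free for 15:00-15:30. Idris: free for 15:00-15:30. Ravi: not fully free for 15:00-15:30. Arjun: not fully free for 15:00-15:30. Hiro: free for 15:00-15:30.

Arjun, Mateo, Ravi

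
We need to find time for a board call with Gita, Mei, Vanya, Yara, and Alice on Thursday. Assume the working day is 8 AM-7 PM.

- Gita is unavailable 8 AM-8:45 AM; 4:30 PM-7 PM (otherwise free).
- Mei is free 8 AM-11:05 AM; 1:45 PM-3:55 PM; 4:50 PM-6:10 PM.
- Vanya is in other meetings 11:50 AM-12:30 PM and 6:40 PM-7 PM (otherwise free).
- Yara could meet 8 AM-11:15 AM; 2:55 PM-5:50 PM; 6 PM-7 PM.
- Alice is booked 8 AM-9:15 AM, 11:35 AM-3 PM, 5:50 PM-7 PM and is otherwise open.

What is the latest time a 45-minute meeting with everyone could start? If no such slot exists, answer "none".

15:10

Gita free: 08:45-16:30 (invert busy blocks within the working day).
Mei free: 08:00-11:05, 13:45-15:55, 16:50-18:10.
Vanya free: 08:00-11:50, 12:30-18:40 (invert busy blocks within the working day).
Yara free: 08:00-11:15, 14:55-17:50, 18:00-19:00.
Alice free: 09:15-11:35, 15:00-17:50 (invert busy blocks within the working day).
Gita ∩ Mei: 08:45-11:05, 13:45-15:55.
Gita ∩ Mei ∩ Vanya: 08:45-11:05, 13:45-15:55.
Gita ∩ Mei ∩ Vanya ∩ Yara: 08:45-11:05, 14:55-15:55.
Gita ∩ Mei ∩ Vanya ∩ Yara ∩ Alice: 09:15-11:05, 15:00-15:55.
The last common window of at least 45 minutes is 15:00-15:55; a 45-minute meeting can start as late as 15:10 and still end by 15:55.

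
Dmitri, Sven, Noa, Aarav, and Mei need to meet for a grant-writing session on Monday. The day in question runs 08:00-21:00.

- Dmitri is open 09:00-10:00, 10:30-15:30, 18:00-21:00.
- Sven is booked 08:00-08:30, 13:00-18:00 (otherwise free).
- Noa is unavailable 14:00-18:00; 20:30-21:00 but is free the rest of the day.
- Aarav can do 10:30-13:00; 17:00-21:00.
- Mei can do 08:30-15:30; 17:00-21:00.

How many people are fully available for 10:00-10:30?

3

Dmitri free: 09:00-10:00, 10:30-15:30, 18:00-21:00.
Sven free: 08:30-13:00, 18:00-21:00 (invert busy blocks within the working day).
Noa free: 08:00-14:00, 18:00-20:30 (invert busy blocks within the working day).
Aarav free: 10:30-13:00, 17:00-21:00.
Mei free: 08:30-15:30, 17:00-21:00.
Sven, Noa, and Mei can make the full 10:00-10:30 slot — that's 3.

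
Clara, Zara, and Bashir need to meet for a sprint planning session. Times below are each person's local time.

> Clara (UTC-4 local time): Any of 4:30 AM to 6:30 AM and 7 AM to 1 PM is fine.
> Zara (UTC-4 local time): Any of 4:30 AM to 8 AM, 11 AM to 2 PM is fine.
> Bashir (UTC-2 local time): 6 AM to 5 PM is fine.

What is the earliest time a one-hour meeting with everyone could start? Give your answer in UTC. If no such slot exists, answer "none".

08:30

Clara in UTC: 08:30-10:30, 11:00-17:00 (add 4h to convert from UTC-4).
Zara in UTC: 08:30-12:00, 15:00-18:00 (add 4h to convert from UTC-4).
Bashir in UTC: 08:00-19:00 (add 2h to convert from UTC-2).
Clara ∩ Zara: 08:30-10:30, 11:00-12:00, 15:00-17:00.
Clara ∩ Zara ∩ Bashir: 08:30-10:30, 11:00-12:00, 15:00-17:00.
The first common window of at least 60 minutes is 08:30-10:30, so the earliest start is 08:30.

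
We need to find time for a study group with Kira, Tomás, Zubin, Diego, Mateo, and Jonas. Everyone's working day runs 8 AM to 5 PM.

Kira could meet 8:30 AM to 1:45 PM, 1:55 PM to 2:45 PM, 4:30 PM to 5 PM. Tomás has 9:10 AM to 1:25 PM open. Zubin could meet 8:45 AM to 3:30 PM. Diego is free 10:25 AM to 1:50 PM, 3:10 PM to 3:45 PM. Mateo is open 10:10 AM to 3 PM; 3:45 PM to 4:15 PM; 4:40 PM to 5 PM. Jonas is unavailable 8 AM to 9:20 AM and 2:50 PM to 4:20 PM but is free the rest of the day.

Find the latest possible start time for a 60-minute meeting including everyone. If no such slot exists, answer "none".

12:25

Kira free: 08:30-13:45, 13:55-14:45, 16:30-17:00.
Tomás free: 09:10-13:25.
Zubin free: 08:45-15:30.
Diego free: 10:25-13:50, 15:10-15:45.
Mateo free: 10:10-15:00, 15:45-16:15, 16:40-17:00.
Jonas free: 09:20-14:50, 16:20-17:00 (invert busy blocks within the working day).
Kira ∩ Tomás: 09:10-13:25.
Kira ∩ Tomás ∩ Zubin: 09:10-13:25.
Kira ∩ Tomás ∩ Zubin ∩ Diego: 10:25-13:25.
Kira ∩ Tomás ∩ Zubin ∩ Diego ∩ Mateo: 10:25-13:25.
Kira ∩ Tomás ∩ Zubin ∩ Diego ∩ Mateo ∩ Jonas: 10:25-13:25.
The last common window of at least 60 minutes is 10:25-13:25; a 60-minute meeting can start as late as 12:25 and still end by 13:25.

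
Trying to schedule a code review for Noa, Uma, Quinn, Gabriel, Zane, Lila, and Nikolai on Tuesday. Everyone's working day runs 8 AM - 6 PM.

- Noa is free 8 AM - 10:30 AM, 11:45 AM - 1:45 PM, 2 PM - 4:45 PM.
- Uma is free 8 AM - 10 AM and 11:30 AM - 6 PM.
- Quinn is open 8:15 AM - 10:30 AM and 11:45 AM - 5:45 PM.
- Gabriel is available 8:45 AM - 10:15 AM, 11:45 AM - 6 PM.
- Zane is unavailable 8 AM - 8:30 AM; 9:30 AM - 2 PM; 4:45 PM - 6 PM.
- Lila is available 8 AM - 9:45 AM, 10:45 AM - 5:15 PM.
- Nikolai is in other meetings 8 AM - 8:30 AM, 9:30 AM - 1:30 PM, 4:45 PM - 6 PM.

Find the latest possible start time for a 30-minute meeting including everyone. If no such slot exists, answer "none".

16:15

Noa free: 08:00-10:30, 11:45-13:45, 14:00-16:45.
Uma free: 08:00-10:00, 11:30-18:00.
Quinn free: 08:15-10:30, 11:45-17:45.
Gabriel free: 08:45-10:15, 11:45-18:00.
Zane free: 08:30-09:30, 14:00-16:45 (invert busy blocks within the working day).
Lila free: 08:00-09:45, 10:45-17:15.
Nikolai free: 08:30-09:30, 13:30-16:45 (invert busy blocks within the working day).
Noa ∩ Uma: 08:00-10:00, 11:45-13:45, 14:00-16:45.
Noa ∩ Uma ∩ Quinn: 08:15-10:00, 11:45-13:45, 14:00-16:45.
Noa ∩ Uma ∩ Quinn ∩ Gabriel: 08:45-10:00, 11:45-13:45, 14:00-16:45.
Noa ∩ Uma ∩ Quinn ∩ Gabriel ∩ Zane: 08:45-09:30, 14:00-16:45.
Noa ∩ Uma ∩ Quinn ∩ Gabriel ∩ Zane ∩ Lila: 08:45-09:30, 14:00-16:45.
Noa ∩ Uma ∩ Quinn ∩ Gabriel ∩ Zane ∩ Lila ∩ Nikolai: 08:45-09:30, 14:00-16:45.
Those are the intersection windows.
The last common window of at least 30 minutes is 14:00-16:45; a 30-minute meeting can start as late as 16:15 and still end by 16:45.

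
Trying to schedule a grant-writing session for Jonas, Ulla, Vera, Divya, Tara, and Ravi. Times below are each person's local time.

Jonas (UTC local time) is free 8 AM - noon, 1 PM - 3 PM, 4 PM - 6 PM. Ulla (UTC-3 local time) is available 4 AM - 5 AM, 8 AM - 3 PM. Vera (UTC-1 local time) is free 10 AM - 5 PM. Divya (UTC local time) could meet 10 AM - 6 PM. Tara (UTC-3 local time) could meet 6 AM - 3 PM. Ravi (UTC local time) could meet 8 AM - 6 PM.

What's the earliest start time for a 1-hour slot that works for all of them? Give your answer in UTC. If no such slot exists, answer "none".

11:00

Jonas in UTC: 08:00-12:00, 13:00-15:00, 16:00-18:00.
Ulla in UTC: 07:00-08:00, 11:00-18:00 (add 3h to convert from UTC-3).
Vera in UTC: 11:00-18:00 (add 1h to convert from UTC-1).
Divya in UTC: 10:00-18:00.
Tara in UTC: 09:00-18:00 (add 3h to convert from UTC-3).
Ravi in UTC: 08:00-18:00.
Jonas ∩ Ulla: 11:00-12:00, 13:00-15:00, 16:00-18:00.
Jonas ∩ Ulla ∩ Vera: 11:00-12:00, 13:00-15:00, 16:00-18:00.
Jonas ∩ Ulla ∩ Vera ∩ Divya: 11:00-12:00, 13:00-15:00, 16:00-18:00.
Jonas ∩ Ulla ∩ Vera ∩ Divya ∩ Tara: 11:00-12:00, 13:00-15:00, 16:00-18:00.
Jonas ∩ Ulla ∩ Vera ∩ Divya ∩ Tara ∩ Ravi: 11:00-12:00, 13:00-15:00, 16:00-18:00.
The first common window of at least 60 minutes is 11:00-12:00, so the earliest start is 11:00.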